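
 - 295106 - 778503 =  - 1073609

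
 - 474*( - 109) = 51666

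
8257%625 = 132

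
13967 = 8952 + 5015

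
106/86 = 53/43=1.23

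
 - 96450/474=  - 16075/79= -  203.48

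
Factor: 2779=7^1 * 397^1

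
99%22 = 11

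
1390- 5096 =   -  3706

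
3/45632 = 3/45632= 0.00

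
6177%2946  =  285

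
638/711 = 638/711 = 0.90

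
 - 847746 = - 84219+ - 763527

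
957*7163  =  6854991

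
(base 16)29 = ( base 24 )1h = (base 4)221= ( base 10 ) 41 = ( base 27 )1E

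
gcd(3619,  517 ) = 517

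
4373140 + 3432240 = 7805380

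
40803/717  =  56 + 217/239 = 56.91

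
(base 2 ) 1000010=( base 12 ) 56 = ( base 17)3F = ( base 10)66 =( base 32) 22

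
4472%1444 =140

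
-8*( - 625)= 5000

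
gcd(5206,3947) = 1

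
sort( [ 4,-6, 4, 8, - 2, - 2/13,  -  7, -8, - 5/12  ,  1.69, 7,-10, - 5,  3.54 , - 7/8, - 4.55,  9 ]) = [  -  10,  -  8, - 7,-6 , - 5, - 4.55, - 2, - 7/8, - 5/12 ,- 2/13, 1.69, 3.54,4, 4  ,  7, 8, 9] 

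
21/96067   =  21/96067 = 0.00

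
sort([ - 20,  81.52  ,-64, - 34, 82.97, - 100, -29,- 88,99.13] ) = [  -  100, - 88, - 64,  -  34,-29, - 20,81.52,82.97,99.13 ] 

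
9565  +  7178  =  16743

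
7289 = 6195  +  1094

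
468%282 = 186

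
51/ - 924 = -17/308 = -0.06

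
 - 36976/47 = -36976/47= - 786.72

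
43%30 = 13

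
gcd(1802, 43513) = 53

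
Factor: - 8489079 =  - 3^2*943231^1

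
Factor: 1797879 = 3^1*229^1*2617^1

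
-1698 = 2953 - 4651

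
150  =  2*75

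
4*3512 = 14048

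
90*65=5850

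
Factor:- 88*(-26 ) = 2288 = 2^4 * 11^1*13^1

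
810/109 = 7+47/109 = 7.43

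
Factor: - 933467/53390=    - 2^(-1)*  5^( - 1 )*19^( - 1) *47^1*281^( - 1 ) *19861^1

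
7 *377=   2639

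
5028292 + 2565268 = 7593560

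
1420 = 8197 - 6777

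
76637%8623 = 7653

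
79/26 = 3+1/26= 3.04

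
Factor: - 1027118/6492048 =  - 513559/3246024 = - 2^(- 3 )* 3^( - 1 ) *61^1*211^ ( - 1 ) * 641^(- 1)*8419^1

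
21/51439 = 21/51439 = 0.00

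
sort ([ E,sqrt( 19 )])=[E, sqrt (19) ]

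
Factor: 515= 5^1*103^1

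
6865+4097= 10962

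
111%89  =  22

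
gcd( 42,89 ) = 1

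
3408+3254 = 6662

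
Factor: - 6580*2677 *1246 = - 2^3*5^1 * 7^2*47^1*89^1*2677^1 = - 21947866360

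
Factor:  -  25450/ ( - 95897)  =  2^1*5^2*17^( - 1) *509^1 *5641^( - 1 )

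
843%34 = 27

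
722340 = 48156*15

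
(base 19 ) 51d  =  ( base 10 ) 1837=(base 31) 1s8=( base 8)3455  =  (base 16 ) 72D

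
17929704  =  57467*312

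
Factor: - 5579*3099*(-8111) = 140233682631 = 3^1*7^1 * 797^1* 1033^1*8111^1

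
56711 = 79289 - 22578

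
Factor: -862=-2^1* 431^1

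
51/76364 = 3/4492 = 0.00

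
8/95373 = 8/95373 = 0.00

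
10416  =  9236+1180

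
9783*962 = 9411246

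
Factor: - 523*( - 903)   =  472269 =3^1*7^1 * 43^1 * 523^1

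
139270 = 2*69635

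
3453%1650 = 153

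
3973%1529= 915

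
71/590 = 71/590  =  0.12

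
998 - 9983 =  - 8985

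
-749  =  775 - 1524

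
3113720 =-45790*( - 68) 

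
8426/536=15  +  193/268 = 15.72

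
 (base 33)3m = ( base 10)121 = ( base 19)67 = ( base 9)144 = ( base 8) 171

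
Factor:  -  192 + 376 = 184 = 2^3*23^1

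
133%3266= 133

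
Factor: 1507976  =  2^3*233^1*809^1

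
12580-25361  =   - 12781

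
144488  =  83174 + 61314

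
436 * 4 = 1744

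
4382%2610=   1772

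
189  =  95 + 94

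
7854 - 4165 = 3689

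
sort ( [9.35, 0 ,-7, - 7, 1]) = [ - 7, - 7, 0, 1, 9.35]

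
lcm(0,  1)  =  0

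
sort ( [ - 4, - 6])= [ - 6 , - 4]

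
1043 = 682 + 361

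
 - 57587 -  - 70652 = 13065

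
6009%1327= 701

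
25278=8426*3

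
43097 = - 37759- - 80856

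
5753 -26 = 5727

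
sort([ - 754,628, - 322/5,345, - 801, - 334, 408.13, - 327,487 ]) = [ - 801 , - 754, - 334, - 327 , - 322/5,345, 408.13,487,628 ] 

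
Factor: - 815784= - 2^3*3^1*19^1 * 1789^1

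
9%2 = 1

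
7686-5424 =2262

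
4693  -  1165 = 3528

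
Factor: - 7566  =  -2^1*3^1*13^1*97^1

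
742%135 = 67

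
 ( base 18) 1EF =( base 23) 12G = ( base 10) 591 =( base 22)14J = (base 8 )1117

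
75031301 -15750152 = 59281149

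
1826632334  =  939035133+887597201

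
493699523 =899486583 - 405787060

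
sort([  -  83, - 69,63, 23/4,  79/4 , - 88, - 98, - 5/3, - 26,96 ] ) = [ - 98, - 88, - 83,-69, - 26, - 5/3, 23/4,79/4, 63,96 ] 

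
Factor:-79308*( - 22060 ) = 1749534480 =2^4 *3^2 * 5^1*  1103^1* 2203^1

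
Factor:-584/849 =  - 2^3*3^(-1 ) * 73^1*  283^(-1 )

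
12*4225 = 50700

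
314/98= 157/49  =  3.20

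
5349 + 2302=7651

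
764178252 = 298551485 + 465626767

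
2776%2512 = 264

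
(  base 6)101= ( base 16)25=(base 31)16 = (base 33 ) 14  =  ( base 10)37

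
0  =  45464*0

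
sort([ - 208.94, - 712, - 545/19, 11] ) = [ - 712, - 208.94, - 545/19,11] 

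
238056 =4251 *56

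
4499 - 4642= - 143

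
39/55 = 39/55= 0.71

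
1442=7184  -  5742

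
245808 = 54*4552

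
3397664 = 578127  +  2819537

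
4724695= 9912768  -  5188073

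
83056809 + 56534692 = 139591501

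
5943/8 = 5943/8 = 742.88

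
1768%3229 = 1768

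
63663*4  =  254652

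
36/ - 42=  - 6/7  =  - 0.86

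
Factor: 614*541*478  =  2^2*239^1*307^1*541^1 = 158779172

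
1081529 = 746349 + 335180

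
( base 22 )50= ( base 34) 38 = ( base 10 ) 110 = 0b1101110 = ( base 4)1232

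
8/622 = 4/311 =0.01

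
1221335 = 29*42115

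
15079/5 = 3015 + 4/5 = 3015.80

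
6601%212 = 29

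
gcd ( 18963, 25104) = 3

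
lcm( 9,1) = 9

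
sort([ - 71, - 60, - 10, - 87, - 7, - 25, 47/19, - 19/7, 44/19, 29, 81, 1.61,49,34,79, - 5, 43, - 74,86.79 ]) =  [ - 87, - 74 , - 71,-60,-25,-10,-7,  -  5,- 19/7,  1.61, 44/19, 47/19, 29, 34,43,49,79,  81,86.79] 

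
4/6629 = 4/6629 = 0.00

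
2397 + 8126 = 10523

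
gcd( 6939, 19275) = 771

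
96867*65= 6296355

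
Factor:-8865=- 3^2* 5^1*197^1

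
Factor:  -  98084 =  - 2^2*7^1*31^1*113^1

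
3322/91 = 3322/91=36.51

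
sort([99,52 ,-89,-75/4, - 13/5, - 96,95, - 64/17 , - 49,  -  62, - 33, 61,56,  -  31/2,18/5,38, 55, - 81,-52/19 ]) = [ - 96,-89, - 81,-62, - 49,-33, - 75/4, - 31/2, - 64/17, - 52/19, - 13/5,18/5, 38,  52,55,56, 61,95, 99 ]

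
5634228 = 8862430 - 3228202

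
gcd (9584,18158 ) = 2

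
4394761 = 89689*49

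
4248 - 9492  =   - 5244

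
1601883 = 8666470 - 7064587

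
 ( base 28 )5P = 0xA5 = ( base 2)10100101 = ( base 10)165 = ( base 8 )245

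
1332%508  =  316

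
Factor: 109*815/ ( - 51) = - 88835/51 =-3^ (  -  1 )*5^1*17^(  -  1)  *109^1*163^1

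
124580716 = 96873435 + 27707281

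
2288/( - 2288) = - 1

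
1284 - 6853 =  - 5569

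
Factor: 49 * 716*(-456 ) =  - 15998304 = -  2^5 * 3^1*7^2 * 19^1 * 179^1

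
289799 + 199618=489417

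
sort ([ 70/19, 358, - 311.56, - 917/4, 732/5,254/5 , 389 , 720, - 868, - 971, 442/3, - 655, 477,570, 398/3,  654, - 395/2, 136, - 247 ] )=[ - 971, - 868, - 655, - 311.56, - 247, - 917/4, - 395/2, 70/19, 254/5, 398/3, 136,732/5, 442/3,358, 389,477,570, 654, 720] 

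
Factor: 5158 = 2^1*2579^1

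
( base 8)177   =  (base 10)127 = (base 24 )57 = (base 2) 1111111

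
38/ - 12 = -4 + 5/6  =  - 3.17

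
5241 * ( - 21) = -110061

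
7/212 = 7/212 = 0.03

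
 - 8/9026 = -1+ 4509/4513 = -  0.00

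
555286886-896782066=-341495180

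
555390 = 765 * 726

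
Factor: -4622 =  - 2^1 * 2311^1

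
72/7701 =24/2567 = 0.01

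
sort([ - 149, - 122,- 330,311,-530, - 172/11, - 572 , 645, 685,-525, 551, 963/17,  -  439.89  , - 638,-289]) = [ - 638,- 572, - 530,-525,-439.89, - 330, - 289, - 149, - 122, - 172/11,963/17,311, 551, 645, 685 ]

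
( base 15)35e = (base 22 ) 1CG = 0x2FC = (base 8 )1374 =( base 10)764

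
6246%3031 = 184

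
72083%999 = 155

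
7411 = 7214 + 197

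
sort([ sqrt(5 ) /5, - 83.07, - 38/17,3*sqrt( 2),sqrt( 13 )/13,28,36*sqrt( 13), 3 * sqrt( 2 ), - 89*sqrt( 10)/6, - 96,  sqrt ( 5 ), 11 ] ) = [ - 96, - 83.07, - 89*sqrt ( 10 ) /6, - 38/17, sqrt ( 13) /13,  sqrt( 5)/5, sqrt( 5 ), 3*sqrt( 2), 3*sqrt(2),11, 28,36*sqrt (13 )]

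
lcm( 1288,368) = 2576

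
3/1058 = 3/1058 = 0.00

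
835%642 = 193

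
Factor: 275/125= 5^( -1 )*11^1= 11/5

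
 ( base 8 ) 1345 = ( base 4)23211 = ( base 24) 16l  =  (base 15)346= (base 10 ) 741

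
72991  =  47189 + 25802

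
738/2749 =738/2749 = 0.27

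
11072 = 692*16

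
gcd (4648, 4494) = 14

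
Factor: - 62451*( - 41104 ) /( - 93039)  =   - 855661968/31013 = - 2^4*3^4*7^1* 257^1*367^1 * 31013^( - 1) 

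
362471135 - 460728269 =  - 98257134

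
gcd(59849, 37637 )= 617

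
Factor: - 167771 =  - 167771^1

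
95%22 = 7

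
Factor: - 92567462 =-2^1*13^1*  997^1 *3571^1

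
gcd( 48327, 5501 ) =1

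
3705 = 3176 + 529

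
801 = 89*9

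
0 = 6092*0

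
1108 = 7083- 5975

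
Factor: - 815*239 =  - 5^1*  163^1*239^1 = - 194785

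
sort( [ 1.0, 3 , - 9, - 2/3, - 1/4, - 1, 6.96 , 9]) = [ - 9, - 1, - 2/3,-1/4,1.0, 3,6.96, 9 ] 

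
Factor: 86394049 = 7^1*23^1*536609^1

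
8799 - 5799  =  3000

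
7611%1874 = 115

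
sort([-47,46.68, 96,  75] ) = [ - 47, 46.68, 75,96 ]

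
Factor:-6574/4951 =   -  2^1 * 19^1* 173^1 * 4951^(-1) 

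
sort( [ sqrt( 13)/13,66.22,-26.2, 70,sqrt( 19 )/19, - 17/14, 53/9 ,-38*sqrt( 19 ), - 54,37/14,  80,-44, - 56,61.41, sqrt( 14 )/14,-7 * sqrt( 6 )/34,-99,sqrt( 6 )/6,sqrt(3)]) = [-38 *sqrt (19), - 99, - 56 , -54, - 44  ,  -  26.2,-17/14, - 7*sqrt(6 )/34, sqrt ( 19)/19,  sqrt( 14 ) /14,sqrt( 13)/13,sqrt( 6 )/6,sqrt( 3),37/14,53/9, 61.41, 66.22,70,80] 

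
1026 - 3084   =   - 2058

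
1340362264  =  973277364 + 367084900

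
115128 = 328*351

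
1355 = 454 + 901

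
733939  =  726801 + 7138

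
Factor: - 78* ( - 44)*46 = 157872 = 2^4*3^1*11^1  *  13^1*23^1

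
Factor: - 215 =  - 5^1*43^1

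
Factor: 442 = 2^1 * 13^1 * 17^1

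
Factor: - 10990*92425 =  - 2^1*5^3 * 7^1*157^1*3697^1 = - 1015750750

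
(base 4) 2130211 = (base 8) 23445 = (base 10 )10021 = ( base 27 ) DK4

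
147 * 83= 12201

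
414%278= 136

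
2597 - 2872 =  - 275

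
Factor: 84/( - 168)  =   - 1/2 = - 2^(-1) 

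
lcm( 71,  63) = 4473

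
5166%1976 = 1214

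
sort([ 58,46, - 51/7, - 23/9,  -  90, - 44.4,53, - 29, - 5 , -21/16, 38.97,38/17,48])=[ - 90 ,  -  44.4, - 29,- 51/7, - 5, - 23/9, -21/16, 38/17,38.97,46,48, 53, 58]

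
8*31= 248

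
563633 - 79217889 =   -  78654256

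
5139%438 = 321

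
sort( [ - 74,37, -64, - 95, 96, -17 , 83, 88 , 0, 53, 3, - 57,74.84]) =[ - 95, - 74, - 64 ,- 57, - 17, 0, 3, 37,53, 74.84,83, 88, 96] 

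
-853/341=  - 853/341 = - 2.50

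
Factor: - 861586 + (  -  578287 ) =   -  197^1*7309^1 = - 1439873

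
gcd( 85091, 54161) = 1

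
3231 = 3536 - 305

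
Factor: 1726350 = 2^1*3^1 * 5^2 * 17^1*677^1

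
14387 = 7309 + 7078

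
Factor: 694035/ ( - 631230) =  - 2^(-1 )*3^2*97^1 *397^(-1) = - 873/794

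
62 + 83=145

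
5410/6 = 2705/3 =901.67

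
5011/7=5011/7 = 715.86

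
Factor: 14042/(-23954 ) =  - 17^1 * 29^( - 1) = - 17/29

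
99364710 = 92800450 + 6564260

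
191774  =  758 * 253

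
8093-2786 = 5307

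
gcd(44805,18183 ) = 87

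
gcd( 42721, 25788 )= 7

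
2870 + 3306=6176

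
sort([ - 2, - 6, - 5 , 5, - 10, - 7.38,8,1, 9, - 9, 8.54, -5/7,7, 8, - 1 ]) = [ - 10, - 9, - 7.38,  -  6, - 5, - 2, - 1, - 5/7,1,5,7,  8,8, 8.54 , 9 ]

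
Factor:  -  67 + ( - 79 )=-146 = -2^1*73^1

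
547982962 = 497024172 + 50958790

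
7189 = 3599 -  - 3590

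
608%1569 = 608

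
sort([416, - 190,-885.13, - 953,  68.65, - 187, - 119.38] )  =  [ - 953, - 885.13, - 190, - 187, - 119.38,68.65,416] 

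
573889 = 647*887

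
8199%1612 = 139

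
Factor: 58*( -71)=  -  2^1*29^1*71^1 = - 4118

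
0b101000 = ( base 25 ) 1f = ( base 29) 1B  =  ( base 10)40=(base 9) 44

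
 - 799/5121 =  - 799/5121 = - 0.16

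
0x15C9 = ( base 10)5577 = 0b1010111001001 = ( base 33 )540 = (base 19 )f8a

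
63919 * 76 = 4857844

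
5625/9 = 625 = 625.00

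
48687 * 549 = 26729163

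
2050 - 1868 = 182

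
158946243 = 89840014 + 69106229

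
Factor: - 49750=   -  2^1*5^3 * 199^1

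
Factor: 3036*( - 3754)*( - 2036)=23204585184 = 2^5*3^1*11^1*23^1*509^1*1877^1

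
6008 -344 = 5664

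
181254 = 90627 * 2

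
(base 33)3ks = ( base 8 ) 7563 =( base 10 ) 3955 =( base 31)43i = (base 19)ai3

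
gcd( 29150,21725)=275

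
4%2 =0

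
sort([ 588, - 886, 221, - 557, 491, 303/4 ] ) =[-886,-557, 303/4,221, 491, 588] 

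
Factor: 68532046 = 2^1*11^1*29^1* 163^1* 659^1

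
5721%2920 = 2801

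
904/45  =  20 + 4/45 = 20.09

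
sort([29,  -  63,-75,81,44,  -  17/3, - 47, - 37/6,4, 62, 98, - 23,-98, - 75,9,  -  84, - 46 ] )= [ - 98, - 84, - 75, - 75 , - 63, - 47, - 46, - 23, - 37/6, - 17/3,4,9 , 29,44, 62, 81,98 ]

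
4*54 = 216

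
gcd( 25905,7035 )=15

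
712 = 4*178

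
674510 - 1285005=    - 610495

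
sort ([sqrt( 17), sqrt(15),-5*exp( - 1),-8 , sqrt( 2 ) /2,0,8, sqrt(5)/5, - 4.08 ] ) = [ - 8,-4.08, - 5*exp( - 1 ),0,sqrt(5)/5, sqrt( 2 ) /2,sqrt(15 ),  sqrt(17 ),8]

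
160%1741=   160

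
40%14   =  12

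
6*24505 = 147030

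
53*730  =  38690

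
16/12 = 1 + 1/3  =  1.33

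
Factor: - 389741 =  - 11^2*3221^1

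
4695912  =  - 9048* ( - 519 )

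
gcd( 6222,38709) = 51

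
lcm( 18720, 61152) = 917280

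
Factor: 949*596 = 565604 = 2^2*13^1*73^1*149^1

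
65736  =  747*88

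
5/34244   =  5/34244=0.00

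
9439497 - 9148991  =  290506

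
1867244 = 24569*76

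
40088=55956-15868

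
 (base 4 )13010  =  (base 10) 452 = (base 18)172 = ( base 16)1c4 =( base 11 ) 381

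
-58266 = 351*( - 166)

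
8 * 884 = 7072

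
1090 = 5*218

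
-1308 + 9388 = 8080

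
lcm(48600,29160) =145800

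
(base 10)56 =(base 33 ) 1N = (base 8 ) 70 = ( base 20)2G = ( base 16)38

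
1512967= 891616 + 621351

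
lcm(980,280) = 1960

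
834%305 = 224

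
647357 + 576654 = 1224011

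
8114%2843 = 2428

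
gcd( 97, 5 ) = 1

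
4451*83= 369433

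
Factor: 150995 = 5^1 * 13^1*23^1*101^1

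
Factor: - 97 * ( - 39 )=3^1*13^1*97^1= 3783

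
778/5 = 778/5 = 155.60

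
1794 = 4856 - 3062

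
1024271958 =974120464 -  - 50151494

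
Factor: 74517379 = 1381^1*53959^1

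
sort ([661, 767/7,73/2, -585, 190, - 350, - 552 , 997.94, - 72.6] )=[ - 585, - 552,-350, - 72.6, 73/2,767/7,190,661, 997.94]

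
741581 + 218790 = 960371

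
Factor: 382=2^1*191^1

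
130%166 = 130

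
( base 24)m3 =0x213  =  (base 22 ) 123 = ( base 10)531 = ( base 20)16B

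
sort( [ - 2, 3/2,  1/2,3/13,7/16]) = [ - 2,3/13, 7/16, 1/2,  3/2 ] 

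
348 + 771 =1119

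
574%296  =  278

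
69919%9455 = 3734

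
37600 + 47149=84749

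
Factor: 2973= 3^1*  991^1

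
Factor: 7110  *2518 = 17902980 = 2^2*3^2* 5^1 * 79^1 * 1259^1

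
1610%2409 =1610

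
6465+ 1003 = 7468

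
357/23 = 357/23=15.52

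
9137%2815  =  692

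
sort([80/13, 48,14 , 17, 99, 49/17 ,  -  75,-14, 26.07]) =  [-75 , - 14 , 49/17,  80/13,14,17, 26.07, 48 , 99 ] 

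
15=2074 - 2059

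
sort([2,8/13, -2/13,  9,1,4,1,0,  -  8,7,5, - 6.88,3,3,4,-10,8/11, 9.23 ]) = [-10,- 8 , - 6.88, - 2/13,  0,8/13,8/11,1,1,  2 , 3,3, 4,4,5,7,9,9.23 ] 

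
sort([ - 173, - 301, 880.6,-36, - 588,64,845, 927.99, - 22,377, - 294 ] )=[ - 588,-301, - 294,-173,  -  36, -22, 64,377 , 845,880.6, 927.99] 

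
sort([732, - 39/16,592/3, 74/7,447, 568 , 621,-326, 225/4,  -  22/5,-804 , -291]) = [ - 804,- 326,- 291, -22/5, - 39/16, 74/7 , 225/4,592/3, 447,568, 621, 732 ] 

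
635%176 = 107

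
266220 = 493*540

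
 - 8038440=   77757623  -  85796063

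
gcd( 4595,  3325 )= 5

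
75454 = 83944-8490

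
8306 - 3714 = 4592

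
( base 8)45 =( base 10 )37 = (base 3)1101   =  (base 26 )1B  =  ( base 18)21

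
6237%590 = 337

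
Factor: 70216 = 2^3*67^1*131^1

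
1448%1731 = 1448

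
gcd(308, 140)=28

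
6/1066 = 3/533 =0.01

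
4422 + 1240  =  5662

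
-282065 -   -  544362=262297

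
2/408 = 1/204 = 0.00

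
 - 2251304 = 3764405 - 6015709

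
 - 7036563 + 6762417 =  - 274146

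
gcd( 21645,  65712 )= 111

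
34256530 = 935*36638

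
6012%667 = 9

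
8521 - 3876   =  4645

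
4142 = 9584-5442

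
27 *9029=243783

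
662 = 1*662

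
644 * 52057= 33524708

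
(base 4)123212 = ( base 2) 11011100110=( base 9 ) 2372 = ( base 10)1766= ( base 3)2102102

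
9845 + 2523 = 12368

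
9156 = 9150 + 6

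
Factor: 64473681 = 3^1*21491227^1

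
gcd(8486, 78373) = 1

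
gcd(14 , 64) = 2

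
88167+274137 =362304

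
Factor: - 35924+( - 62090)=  - 98014 = - 2^1*7^1* 7001^1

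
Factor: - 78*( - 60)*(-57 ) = -266760 = - 2^3*3^3*5^1*13^1*19^1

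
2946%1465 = 16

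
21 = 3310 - 3289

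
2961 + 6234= 9195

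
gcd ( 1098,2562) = 366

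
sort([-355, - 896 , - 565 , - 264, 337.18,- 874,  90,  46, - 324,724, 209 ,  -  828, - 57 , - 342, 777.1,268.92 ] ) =[ - 896, - 874, - 828, - 565,-355,-342 , - 324,  -  264, - 57, 46,90,209, 268.92,337.18,  724, 777.1] 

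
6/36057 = 2/12019 = 0.00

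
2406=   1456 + 950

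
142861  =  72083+70778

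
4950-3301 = 1649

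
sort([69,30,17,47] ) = [17,30 , 47,69]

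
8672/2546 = 4336/1273 = 3.41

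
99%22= 11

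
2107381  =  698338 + 1409043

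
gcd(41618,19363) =1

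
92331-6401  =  85930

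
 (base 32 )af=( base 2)101001111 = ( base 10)335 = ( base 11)285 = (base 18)10B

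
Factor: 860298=2^1 * 3^1 *127^1*1129^1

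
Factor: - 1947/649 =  - 3^1= - 3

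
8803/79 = 8803/79=111.43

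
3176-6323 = -3147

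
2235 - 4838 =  - 2603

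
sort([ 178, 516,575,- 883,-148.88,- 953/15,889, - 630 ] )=[ - 883,- 630,-148.88,-953/15, 178, 516,575,889]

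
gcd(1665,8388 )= 9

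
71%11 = 5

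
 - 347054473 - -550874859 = 203820386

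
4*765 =3060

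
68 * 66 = 4488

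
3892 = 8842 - 4950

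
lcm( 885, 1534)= 23010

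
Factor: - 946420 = - 2^2 *5^1*79^1*599^1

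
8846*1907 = 16869322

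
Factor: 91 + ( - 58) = 3^1*11^1 = 33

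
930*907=843510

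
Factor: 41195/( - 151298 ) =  - 55/202  =  - 2^( - 1 )*5^1 * 11^1*101^ ( - 1 ) 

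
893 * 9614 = 8585302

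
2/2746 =1/1373 = 0.00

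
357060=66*5410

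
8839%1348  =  751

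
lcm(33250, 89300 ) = 3125500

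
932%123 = 71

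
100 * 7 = 700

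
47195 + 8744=55939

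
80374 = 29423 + 50951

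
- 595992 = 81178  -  677170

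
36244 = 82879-46635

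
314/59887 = 314/59887 = 0.01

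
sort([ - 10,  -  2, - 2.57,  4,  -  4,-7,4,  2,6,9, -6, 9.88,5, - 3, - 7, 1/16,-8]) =[-10,  -  8,-7, - 7, - 6, - 4, - 3, - 2.57,  -  2, 1/16,  2, 4,4 , 5,6, 9 , 9.88 ] 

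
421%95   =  41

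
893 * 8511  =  7600323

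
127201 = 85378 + 41823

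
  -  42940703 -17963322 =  - 60904025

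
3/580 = 3/580 = 0.01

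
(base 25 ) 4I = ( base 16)76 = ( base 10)118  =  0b1110110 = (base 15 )7D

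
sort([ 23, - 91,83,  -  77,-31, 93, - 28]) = [ - 91, - 77,-31, - 28, 23, 83, 93]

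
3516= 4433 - 917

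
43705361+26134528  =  69839889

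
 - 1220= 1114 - 2334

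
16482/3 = 5494 = 5494.00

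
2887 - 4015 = -1128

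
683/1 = 683  =  683.00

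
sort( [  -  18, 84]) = [- 18, 84 ] 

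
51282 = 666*77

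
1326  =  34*39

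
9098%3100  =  2898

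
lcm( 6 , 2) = 6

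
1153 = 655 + 498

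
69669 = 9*7741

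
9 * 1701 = 15309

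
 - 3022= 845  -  3867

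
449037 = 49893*9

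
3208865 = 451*7115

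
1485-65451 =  - 63966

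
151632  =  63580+88052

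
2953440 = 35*84384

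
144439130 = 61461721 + 82977409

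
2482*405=1005210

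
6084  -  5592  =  492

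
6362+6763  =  13125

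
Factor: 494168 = 2^3*223^1*277^1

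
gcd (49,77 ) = 7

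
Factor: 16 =2^4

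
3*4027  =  12081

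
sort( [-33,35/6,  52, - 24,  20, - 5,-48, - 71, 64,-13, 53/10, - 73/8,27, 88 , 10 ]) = [ - 71,-48,-33,  -  24, - 13,-73/8,-5,53/10,35/6,10, 20,27, 52,64,88 ]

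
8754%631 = 551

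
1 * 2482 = 2482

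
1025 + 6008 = 7033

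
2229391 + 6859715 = 9089106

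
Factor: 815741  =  23^1*29^1*1223^1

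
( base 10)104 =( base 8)150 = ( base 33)35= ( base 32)38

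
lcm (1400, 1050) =4200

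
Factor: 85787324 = 2^2 * 7^1*241^1*12713^1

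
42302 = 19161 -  - 23141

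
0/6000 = 0= 0.00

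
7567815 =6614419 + 953396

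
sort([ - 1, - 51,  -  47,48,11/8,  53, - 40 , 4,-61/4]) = [ - 51, - 47, - 40, - 61/4, - 1,11/8, 4, 48,53] 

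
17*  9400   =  159800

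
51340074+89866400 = 141206474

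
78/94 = 39/47= 0.83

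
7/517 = 7/517 = 0.01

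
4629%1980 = 669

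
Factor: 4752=2^4*3^3*11^1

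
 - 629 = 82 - 711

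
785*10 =7850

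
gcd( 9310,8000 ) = 10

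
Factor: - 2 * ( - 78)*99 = 2^2*3^3*11^1*13^1= 15444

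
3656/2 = 1828 = 1828.00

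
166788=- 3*( - 55596) 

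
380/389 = 380/389 = 0.98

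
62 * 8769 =543678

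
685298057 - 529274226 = 156023831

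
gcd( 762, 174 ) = 6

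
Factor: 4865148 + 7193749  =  563^1*21419^1 = 12058897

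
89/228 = 89/228= 0.39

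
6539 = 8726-2187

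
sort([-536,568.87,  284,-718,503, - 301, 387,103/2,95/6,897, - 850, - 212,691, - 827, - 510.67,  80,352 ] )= [ - 850, - 827 , - 718,-536,-510.67, - 301,-212  ,  95/6, 103/2,80, 284,352,387,503,568.87, 691 , 897 ] 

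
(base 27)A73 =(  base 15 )233C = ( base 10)7482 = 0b1110100111010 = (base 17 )18F2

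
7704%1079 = 151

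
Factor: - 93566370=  - 2^1*3^1 * 5^1 * 31^1*100609^1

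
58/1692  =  29/846 = 0.03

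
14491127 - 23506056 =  - 9014929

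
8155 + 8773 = 16928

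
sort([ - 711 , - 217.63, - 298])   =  [-711,  -  298, -217.63]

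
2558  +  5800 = 8358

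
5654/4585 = 1 + 1069/4585 = 1.23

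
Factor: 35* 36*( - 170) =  - 214200=- 2^3*3^2*5^2  *7^1*17^1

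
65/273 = 5/21 = 0.24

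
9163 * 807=7394541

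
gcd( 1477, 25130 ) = 7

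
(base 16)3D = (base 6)141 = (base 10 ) 61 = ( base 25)2B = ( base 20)31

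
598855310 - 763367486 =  - 164512176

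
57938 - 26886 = 31052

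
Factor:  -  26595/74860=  - 27/76 = - 2^ ( - 2 )*3^3*19^( - 1 )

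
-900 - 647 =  - 1547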